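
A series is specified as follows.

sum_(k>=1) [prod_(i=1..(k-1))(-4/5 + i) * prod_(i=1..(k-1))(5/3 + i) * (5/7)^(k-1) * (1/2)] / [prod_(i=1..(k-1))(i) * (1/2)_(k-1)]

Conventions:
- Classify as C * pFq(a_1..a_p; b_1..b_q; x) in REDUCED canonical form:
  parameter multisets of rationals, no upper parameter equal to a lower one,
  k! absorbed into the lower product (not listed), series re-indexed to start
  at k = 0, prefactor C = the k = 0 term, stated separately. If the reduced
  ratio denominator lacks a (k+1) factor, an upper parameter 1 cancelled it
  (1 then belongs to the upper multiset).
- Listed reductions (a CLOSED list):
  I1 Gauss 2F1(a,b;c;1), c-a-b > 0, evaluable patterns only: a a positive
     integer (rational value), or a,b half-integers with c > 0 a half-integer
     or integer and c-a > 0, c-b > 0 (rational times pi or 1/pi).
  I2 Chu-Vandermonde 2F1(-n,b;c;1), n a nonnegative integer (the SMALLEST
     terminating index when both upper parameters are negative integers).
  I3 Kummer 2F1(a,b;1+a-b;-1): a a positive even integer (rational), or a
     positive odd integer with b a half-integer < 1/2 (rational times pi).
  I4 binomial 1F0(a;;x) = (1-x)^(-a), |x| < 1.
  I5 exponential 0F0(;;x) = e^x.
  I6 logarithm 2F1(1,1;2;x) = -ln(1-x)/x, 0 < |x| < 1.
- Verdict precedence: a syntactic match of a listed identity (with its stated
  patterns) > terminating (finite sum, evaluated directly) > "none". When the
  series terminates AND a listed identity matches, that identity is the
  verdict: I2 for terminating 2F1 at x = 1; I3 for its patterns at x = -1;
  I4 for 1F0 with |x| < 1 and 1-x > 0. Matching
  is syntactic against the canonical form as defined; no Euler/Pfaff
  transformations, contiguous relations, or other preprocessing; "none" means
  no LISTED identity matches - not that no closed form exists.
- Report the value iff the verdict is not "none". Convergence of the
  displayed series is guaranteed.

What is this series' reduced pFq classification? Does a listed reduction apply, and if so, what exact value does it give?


x = 5/7 here; the reduced form reads 2F1, upper {1/5, 8/3}, lower {1/2}, C = 1/2. Verdict: none - at argument 5/7 the multisets {1/5, 8/3} ; {1/2} match no listed identity.

First insight: with t_0 = 1/2, the running product (C = 1/2) telescopes to a rising factorial.
Step ratio: r(k) = (5/7) * (k+1/5) (k+8/3) / [(k+1/2) (k+1)] - poly over poly, x = (5/7) from leading terms; C = 1/2 at k = 0.


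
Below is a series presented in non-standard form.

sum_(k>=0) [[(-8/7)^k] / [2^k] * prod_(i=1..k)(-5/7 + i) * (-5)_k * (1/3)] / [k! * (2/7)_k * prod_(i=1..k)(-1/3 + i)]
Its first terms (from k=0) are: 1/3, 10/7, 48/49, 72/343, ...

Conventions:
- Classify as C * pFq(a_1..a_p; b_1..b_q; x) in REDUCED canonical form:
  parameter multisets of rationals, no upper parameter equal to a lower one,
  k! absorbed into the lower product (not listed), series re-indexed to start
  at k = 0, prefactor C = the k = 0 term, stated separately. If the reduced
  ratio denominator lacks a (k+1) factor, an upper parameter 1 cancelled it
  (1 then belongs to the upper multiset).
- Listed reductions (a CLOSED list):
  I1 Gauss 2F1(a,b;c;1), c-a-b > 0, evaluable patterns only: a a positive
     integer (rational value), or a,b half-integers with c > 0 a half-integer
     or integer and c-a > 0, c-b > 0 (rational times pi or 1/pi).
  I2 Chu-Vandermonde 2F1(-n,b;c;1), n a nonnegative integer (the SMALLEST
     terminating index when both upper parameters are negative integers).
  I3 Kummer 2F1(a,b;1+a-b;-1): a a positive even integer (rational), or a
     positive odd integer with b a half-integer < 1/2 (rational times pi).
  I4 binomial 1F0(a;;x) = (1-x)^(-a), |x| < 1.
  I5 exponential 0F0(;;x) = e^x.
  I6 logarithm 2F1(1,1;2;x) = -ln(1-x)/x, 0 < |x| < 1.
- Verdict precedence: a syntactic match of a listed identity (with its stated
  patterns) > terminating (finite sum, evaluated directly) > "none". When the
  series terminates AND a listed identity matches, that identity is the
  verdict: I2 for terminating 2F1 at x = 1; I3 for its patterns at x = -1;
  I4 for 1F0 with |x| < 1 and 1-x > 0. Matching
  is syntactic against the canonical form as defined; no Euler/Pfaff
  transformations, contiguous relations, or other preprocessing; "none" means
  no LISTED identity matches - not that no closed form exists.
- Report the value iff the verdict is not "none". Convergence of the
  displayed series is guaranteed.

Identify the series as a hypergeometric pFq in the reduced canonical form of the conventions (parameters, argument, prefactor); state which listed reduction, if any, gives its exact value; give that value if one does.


Prefactor 1/3, argument -4/7: 1F1 with upper {-5} over lower {2/3}. Verdict: terminating - no listed pattern fits, but -5 in the upper list cuts the series at k = 5; direct evaluation. Hence: 57618301/19412085.

Key step: x = (-4/7) and the lower running product (C = 1/3) is a rising factorial.
Consecutive-term ratio: r(k) = (-4/7) * (k-5) / [(k+2/3) (k+1)] - rational; roots negated = parameters, x = (-4/7), C = 1/3.


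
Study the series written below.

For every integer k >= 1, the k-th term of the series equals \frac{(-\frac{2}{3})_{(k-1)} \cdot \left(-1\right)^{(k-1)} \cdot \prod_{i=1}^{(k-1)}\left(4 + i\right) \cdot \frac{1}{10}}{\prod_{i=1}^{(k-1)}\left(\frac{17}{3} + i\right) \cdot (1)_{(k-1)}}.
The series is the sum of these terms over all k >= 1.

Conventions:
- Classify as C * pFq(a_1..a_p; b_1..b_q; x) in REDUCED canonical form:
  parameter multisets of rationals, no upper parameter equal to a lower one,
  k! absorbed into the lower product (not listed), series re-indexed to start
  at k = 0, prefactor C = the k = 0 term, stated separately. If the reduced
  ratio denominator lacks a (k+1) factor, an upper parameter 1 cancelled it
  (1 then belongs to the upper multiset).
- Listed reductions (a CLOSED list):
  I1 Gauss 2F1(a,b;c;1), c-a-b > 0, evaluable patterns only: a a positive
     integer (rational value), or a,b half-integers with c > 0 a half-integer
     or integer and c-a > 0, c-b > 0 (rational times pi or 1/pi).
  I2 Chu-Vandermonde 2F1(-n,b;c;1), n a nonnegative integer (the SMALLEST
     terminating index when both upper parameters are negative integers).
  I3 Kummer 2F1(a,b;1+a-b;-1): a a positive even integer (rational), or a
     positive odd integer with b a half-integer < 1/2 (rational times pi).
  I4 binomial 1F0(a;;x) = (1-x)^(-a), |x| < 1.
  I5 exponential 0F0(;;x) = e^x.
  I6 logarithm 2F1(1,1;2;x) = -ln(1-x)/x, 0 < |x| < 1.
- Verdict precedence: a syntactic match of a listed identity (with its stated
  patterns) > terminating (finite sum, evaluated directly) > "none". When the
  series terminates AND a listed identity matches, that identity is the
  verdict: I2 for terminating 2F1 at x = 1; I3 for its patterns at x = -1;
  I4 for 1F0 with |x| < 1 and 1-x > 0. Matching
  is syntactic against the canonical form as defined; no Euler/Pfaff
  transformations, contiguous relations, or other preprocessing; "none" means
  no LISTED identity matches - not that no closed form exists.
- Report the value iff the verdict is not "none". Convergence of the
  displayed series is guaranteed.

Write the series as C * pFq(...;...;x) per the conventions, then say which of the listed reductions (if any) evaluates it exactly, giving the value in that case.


This is \frac{1}{10} * 2F1(-\frac{2}{3}, 5; \frac{20}{3}; -1) in reduced canonical form. Verdict: none. Every listed pattern misses the 2F1 form at -1, upper {-\frac{2}{3}, 5}.

The tell: from the first term \frac{1}{10}: (1)_k (C = 1/10) is k! itself.
Step ratio: r(k) = -1 * (k-\frac{2}{3}) (k+5) / [(k+\frac{20}{3}) (k+1)] ; factor over Q: parameters, x = -1, and C = \frac{1}{10}.


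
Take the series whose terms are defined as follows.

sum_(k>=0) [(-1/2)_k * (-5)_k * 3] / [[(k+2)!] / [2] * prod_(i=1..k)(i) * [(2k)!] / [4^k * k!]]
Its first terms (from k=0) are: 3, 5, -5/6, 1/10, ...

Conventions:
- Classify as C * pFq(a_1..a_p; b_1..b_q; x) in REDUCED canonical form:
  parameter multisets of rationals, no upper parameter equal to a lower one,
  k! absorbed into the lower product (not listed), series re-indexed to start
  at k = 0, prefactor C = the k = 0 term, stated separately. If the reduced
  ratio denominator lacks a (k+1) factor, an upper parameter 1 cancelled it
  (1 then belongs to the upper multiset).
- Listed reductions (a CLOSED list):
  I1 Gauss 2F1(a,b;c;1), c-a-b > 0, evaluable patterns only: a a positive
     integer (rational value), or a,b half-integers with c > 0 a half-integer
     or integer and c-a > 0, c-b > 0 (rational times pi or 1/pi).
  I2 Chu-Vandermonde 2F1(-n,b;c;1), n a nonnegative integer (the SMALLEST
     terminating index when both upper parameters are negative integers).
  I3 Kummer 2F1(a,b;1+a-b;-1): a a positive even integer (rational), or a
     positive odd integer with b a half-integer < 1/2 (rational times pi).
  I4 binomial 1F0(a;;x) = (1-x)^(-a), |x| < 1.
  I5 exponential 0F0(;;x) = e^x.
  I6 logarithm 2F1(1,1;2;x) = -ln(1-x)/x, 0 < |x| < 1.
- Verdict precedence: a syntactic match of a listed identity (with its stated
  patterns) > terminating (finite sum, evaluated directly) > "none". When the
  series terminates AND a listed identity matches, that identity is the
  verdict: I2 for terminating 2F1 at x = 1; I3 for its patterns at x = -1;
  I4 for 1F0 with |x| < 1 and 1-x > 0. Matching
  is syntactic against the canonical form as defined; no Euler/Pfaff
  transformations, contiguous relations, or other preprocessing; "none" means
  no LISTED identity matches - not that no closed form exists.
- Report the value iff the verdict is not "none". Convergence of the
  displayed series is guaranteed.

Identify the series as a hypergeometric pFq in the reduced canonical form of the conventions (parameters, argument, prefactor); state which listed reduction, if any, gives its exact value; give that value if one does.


Prefactor 3, argument 1: 2F2 with upper {-5, -1/2} over lower {1/2, 3}. Verdict: terminating - upper parameter -5 makes this a finite sum (last index 5), evaluated exactly. Hence: 13723/1890.

The tell: with t_0 = 3, the denominator's factorial ratio (C = 3, x = 1) is a lower Pochhammer.
Term ratio: r(k) = 1 * (k-5) (k-1/2) / [(k+1/2) (k+3) (k+1)] - rational in k, leading ratio 1; with t_0 = 3, classification follows.


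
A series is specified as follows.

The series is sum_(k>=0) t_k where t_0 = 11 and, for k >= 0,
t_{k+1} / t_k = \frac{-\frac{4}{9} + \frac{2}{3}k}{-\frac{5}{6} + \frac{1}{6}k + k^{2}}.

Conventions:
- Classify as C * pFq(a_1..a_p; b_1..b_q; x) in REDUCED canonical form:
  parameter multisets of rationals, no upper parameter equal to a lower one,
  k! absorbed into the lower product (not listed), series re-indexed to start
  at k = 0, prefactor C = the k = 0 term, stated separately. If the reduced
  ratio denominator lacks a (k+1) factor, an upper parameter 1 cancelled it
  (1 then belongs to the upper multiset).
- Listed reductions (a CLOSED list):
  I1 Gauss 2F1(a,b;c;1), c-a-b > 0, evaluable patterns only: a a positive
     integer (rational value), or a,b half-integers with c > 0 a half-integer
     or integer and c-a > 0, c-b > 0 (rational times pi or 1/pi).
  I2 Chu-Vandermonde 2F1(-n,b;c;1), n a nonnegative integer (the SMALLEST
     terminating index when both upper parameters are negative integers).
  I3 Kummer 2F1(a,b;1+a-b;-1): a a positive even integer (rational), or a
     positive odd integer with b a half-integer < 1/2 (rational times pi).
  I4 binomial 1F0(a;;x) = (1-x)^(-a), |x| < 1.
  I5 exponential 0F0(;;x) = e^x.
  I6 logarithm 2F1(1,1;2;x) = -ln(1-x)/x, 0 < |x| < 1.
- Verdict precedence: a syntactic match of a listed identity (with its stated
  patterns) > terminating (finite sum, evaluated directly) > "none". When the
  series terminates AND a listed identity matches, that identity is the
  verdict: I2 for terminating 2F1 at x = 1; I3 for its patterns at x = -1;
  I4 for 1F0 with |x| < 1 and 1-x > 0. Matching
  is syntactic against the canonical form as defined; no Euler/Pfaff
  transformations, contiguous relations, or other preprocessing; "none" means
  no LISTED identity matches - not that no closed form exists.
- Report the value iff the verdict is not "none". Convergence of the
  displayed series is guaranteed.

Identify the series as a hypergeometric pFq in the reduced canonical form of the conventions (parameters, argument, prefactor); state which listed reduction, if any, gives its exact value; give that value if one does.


Prefactor 11, argument \frac{2}{3}: 1F1 with upper {-\frac{2}{3}} over lower {-\frac{5}{6}}. Verdict: none - at argument \frac{2}{3} the multisets {-\frac{2}{3}} ; {-\frac{5}{6}} match no listed identity.

First insight: x = \frac{2}{3} and roots of the ratio polynomials (C = 11, x = 2/3) are the negated parameters.
Ratio: r(k) = \frac{2}{3} * (k-\frac{2}{3}) / [(k-\frac{5}{6}) (k+1)] - rational in k, leading ratio \frac{2}{3}; with t_0 = 11, classification follows.


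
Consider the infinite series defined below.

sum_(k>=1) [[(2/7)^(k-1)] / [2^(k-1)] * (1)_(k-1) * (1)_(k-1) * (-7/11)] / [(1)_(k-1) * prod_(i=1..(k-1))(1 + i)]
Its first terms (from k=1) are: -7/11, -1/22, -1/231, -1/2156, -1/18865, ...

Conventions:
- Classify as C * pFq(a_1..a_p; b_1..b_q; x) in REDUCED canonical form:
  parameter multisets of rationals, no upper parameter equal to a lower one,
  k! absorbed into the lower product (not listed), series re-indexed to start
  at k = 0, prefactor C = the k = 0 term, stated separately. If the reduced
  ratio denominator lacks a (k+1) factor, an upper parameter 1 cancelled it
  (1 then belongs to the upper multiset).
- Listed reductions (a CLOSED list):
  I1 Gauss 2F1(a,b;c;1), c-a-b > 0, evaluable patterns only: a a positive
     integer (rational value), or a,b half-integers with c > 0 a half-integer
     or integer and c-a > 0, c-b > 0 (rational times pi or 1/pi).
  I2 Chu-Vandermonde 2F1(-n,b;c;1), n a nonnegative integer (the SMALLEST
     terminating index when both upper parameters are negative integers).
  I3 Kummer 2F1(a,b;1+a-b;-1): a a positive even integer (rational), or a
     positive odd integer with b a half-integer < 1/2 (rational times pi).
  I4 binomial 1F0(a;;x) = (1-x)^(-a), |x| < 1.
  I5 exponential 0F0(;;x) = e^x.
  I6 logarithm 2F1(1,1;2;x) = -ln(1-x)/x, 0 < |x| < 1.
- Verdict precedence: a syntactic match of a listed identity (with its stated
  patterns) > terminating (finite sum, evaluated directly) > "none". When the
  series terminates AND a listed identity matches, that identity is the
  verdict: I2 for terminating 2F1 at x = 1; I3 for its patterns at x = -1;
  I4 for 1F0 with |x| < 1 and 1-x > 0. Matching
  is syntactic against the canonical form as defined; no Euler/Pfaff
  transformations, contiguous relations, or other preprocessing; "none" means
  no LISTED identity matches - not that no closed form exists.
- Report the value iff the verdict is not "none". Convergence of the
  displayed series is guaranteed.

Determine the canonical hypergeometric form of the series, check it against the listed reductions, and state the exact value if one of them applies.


Prefactor -7/11, argument 1/7: 2F1 with upper {1, 1} over lower {2}. Verdict: logarithm (I6) fires (the logarithm: parameters (1,1;2), x = 1/7). Exact value: (49/11) * ln(6/7).

The tell: from the first term -7/11: (1)_k (C = -7/11, x = 1/7) is k! itself.
Step ratio: r(k) = (1/7) * (k+1) (k+1) / [(k+2) (k+1)] - rational in k, leading ratio (1/7); with t_0 = -7/11, classification follows.


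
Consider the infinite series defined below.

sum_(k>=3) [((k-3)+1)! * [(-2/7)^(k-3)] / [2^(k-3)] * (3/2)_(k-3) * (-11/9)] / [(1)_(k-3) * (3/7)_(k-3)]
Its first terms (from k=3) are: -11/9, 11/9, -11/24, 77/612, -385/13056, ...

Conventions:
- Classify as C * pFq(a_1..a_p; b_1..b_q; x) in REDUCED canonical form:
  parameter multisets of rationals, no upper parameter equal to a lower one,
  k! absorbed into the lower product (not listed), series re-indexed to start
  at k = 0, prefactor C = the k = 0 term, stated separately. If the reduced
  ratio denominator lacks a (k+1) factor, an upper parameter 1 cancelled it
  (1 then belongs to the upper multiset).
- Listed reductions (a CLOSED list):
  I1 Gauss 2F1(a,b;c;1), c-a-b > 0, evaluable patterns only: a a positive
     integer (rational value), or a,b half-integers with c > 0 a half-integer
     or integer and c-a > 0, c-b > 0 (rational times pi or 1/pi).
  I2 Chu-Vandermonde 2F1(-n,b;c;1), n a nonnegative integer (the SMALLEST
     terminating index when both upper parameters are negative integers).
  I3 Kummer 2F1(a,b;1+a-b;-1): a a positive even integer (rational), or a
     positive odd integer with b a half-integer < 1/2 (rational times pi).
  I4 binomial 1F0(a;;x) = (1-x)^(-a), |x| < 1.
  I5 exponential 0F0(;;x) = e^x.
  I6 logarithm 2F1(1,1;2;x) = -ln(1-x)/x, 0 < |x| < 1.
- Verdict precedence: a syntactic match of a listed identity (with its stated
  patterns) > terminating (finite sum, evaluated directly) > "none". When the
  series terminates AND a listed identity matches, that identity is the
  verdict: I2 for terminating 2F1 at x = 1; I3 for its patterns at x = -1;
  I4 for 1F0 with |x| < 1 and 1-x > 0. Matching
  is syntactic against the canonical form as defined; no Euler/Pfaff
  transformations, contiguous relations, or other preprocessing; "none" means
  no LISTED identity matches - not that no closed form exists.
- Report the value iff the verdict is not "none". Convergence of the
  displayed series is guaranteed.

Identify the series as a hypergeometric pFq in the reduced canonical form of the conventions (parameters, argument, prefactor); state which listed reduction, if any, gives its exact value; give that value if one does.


Key step: t_0 being -11/9, the two k-th powers (C = -11/9, x = -1/7) combine into one argument.
Ratio: r(k) = (-1/7) * (k+3/2) (k+2) / [(k+3/7) (k+1)] - rational in k. x = (-1/7); t_0 = -11/9; negate the roots.

The series (x = -1/7) is 2F1: upper {3/2, 2}, lower {3/7}, prefactor -11/9. Verdict: none here - no I1-I6 shape fits x = -1/7 with lower {3/7}.


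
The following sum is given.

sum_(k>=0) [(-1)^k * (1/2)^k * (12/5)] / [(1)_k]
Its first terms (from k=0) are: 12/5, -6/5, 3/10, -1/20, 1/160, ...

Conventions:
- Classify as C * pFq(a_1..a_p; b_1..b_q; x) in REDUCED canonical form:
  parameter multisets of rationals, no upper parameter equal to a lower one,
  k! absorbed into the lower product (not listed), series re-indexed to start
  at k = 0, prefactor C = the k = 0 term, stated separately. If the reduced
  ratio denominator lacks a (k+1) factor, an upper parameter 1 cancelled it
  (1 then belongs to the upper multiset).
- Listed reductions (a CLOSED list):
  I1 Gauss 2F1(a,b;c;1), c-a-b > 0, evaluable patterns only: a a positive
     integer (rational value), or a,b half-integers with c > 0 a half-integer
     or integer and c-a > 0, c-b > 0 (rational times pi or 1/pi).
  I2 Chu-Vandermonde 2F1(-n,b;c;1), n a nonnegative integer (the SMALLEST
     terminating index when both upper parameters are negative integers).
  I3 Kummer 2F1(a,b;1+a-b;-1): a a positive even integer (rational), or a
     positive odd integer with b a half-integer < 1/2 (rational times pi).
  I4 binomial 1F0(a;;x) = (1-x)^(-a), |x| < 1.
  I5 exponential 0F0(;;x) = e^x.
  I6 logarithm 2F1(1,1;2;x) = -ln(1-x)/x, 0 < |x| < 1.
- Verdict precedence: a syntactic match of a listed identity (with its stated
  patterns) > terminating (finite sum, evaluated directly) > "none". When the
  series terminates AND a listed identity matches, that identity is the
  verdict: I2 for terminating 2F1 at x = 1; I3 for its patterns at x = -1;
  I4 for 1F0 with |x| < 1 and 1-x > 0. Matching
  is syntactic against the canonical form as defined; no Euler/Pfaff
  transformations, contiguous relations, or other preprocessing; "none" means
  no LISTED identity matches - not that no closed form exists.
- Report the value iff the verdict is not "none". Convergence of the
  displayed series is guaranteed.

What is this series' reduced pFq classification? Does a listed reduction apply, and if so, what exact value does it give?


Canonical form: C = 12/5 times 0F0 with upper {-}, lower {-}, x = -1/2. Verdict: the exponential series (I5) applies (the 0F0 exponential series at x = -1/2). Sum: (12/5) * e^(-1/2).

The tell: t_0 being 12/5, (1)_k (prefactor 12/5) is k! itself.
Step ratio: r(k) = (-1/2) * 1 / [(k+1)] - rational; roots negated = parameters, x = (-1/2), C = 12/5.


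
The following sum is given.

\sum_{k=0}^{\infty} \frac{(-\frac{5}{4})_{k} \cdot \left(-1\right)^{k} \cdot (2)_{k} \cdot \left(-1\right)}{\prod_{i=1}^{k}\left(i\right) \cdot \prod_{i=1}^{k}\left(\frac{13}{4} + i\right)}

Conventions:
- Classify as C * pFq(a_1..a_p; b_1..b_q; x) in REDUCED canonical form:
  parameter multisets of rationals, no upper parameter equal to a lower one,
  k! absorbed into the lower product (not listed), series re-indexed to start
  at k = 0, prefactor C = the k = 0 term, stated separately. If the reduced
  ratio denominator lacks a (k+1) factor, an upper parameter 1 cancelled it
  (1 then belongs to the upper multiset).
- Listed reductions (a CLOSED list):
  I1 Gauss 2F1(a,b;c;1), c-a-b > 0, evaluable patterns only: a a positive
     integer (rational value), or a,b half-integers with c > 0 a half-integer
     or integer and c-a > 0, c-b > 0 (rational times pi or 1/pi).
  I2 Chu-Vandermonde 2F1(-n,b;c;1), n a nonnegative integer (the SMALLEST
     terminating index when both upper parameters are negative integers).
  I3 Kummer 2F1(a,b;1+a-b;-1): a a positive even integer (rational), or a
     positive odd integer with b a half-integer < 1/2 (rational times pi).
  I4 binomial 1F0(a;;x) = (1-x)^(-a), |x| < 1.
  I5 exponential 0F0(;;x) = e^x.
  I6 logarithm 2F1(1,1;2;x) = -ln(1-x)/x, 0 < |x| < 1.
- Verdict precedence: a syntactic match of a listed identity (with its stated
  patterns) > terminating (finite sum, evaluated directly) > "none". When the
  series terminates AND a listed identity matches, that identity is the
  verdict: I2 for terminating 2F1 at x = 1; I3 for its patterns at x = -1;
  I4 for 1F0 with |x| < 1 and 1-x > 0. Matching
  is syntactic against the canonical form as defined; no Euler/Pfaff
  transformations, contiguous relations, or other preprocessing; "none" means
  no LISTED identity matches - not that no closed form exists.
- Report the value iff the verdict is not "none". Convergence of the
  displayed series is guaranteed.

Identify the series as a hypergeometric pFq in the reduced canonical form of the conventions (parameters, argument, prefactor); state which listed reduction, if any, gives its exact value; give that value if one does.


Key observation: x = -1 and the lower running product (C = -1) is a rising factorial.
Adjacent-term ratio: r(k) = -1 * (k-\frac{5}{4}) (k+2) / [(k+\frac{17}{4}) (k+1)] ; factor over Q: parameters, x = -1, and C = -1.

The series (x = -1) is 2F1: upper {-\frac{5}{4}, 2}, lower {\frac{17}{4}}, prefactor -1. Verdict: this is Kummer (I3) (x = -1; c = \frac{17}{4} equals 1+a-b for upper {-\frac{5}{4}, 2}: listed pattern). Exact value: -\frac{13}{8}.


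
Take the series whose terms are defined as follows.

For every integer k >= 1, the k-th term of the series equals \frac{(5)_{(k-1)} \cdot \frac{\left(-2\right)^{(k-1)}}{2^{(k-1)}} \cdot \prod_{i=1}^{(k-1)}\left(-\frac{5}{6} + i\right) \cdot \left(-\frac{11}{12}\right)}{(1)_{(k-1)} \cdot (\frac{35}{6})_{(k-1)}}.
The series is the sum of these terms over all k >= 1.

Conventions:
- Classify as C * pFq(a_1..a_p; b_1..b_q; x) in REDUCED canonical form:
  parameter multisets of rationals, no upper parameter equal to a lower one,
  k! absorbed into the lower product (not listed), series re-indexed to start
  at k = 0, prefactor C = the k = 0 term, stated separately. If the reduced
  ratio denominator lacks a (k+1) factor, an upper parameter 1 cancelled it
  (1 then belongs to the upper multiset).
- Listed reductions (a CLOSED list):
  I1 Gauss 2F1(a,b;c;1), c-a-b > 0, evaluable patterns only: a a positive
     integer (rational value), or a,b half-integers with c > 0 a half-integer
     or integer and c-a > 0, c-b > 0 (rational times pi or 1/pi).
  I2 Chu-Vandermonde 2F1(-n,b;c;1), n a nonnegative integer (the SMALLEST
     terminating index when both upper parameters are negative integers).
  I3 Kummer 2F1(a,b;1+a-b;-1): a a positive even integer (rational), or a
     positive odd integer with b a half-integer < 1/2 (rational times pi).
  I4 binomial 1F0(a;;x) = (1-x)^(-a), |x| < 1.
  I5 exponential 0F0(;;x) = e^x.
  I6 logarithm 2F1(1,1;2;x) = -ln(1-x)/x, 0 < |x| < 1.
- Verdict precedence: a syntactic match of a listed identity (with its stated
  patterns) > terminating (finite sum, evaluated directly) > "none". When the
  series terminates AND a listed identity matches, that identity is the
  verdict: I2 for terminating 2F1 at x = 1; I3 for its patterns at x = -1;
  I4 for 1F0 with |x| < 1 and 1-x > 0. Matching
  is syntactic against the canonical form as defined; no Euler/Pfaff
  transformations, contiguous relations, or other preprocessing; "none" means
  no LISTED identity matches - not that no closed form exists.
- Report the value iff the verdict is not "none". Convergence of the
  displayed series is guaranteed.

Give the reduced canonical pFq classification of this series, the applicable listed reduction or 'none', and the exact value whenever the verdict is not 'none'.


Canonical form: C = -\frac{11}{12} times 2F1 with upper {\frac{1}{6}, 5}, lower {\frac{35}{6}}, x = -1. Verdict: no listed reduction: x = -1 and upper {\frac{1}{6}, 5} fail every I1-I6 pattern.

Key step: with t_0 = -\frac{11}{12}, the running product (C = -11/12) telescopes to a rising factorial.
Step ratio: r(k) = -1 * (k+\frac{1}{6}) (k+5) / [(k+\frac{35}{6}) (k+1)] - poly over poly, x = -1 from leading terms; C = -\frac{11}{12} at k = 0.


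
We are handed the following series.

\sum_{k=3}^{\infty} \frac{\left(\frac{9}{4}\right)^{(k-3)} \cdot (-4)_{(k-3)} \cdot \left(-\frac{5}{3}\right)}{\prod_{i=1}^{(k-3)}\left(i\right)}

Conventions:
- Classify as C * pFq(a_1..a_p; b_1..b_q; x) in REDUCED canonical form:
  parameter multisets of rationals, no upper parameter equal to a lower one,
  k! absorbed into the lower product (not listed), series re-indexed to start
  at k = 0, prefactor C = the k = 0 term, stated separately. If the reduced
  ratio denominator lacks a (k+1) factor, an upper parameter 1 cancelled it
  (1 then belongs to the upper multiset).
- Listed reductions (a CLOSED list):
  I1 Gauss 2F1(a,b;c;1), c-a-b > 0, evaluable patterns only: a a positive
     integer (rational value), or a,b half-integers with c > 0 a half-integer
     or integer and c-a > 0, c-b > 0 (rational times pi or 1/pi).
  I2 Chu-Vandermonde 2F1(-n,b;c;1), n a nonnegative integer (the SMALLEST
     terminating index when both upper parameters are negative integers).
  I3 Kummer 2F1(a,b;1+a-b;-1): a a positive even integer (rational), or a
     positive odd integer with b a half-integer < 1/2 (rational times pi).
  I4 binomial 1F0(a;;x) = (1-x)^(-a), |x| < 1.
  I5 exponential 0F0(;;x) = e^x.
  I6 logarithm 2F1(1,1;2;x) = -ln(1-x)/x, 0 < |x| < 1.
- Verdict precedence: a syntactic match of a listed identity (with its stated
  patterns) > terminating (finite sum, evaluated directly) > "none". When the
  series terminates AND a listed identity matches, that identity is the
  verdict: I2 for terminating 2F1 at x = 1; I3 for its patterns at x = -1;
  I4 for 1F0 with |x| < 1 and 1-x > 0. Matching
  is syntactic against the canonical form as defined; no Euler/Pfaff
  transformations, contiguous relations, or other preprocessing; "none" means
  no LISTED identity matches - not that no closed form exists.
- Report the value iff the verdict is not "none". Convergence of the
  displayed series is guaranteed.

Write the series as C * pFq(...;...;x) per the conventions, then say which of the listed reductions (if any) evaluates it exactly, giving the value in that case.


This is -\frac{5}{3} * 1F0(-4; -; \frac{9}{4}) in reduced canonical form. Verdict: terminating - upper -4 stops the sum at k = 4; the 5 terms are added exactly. Sum: -\frac{3125}{768}.

Structural cue: x = \frac{9}{4} and the product of the first k integers (prefactor -5/3) is k!.
Term ratio: r(k) = \frac{9}{4} * (k-4) / [(k+1)] - rational; roots negated = parameters, x = \frac{9}{4}, C = -\frac{5}{3}.


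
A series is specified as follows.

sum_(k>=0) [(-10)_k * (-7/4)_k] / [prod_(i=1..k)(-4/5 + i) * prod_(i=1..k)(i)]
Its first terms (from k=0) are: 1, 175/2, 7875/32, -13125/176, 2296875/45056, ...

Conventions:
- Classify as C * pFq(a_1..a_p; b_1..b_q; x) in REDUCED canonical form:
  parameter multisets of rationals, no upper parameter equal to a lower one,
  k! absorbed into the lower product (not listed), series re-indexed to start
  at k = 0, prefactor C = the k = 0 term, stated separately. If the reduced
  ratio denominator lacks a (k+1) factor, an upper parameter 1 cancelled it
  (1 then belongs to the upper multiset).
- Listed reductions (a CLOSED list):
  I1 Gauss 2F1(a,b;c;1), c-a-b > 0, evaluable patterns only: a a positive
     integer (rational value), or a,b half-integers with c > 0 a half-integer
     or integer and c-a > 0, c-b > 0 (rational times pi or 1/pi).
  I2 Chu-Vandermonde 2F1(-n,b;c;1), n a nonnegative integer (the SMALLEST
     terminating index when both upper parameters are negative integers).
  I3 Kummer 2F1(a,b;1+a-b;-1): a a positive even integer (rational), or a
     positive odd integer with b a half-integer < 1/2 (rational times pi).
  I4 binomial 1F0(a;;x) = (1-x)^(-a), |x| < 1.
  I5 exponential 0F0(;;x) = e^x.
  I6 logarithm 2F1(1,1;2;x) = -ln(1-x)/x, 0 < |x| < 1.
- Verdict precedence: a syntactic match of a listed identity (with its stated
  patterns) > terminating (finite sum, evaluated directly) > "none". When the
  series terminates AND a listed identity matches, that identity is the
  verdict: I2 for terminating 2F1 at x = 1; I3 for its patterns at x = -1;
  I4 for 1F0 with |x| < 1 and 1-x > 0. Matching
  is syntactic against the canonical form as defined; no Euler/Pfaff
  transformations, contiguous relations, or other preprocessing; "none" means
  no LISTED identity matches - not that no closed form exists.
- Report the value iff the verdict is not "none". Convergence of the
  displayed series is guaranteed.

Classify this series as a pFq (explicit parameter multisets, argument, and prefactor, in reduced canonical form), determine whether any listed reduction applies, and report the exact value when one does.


Prefactor 1, argument 1: 2F1 with upper {-10, -7/4} over lower {1/5}. Verdict: this is the Chu-Vandermonde identity I2 (terminating 2F1 at x = 1 with n = 10, b = -7/4, c = 1/5). Value: 4553747191440021/15694347370496.

First insight: from the first term 1: the product of the first k integers (C = 1) is k!.
Consecutive-term ratio: r(k) = 1 * (k-10) (k-7/4) / [(k+1/5) (k+1)] - rational in k, leading ratio 1; with t_0 = 1, classification follows.


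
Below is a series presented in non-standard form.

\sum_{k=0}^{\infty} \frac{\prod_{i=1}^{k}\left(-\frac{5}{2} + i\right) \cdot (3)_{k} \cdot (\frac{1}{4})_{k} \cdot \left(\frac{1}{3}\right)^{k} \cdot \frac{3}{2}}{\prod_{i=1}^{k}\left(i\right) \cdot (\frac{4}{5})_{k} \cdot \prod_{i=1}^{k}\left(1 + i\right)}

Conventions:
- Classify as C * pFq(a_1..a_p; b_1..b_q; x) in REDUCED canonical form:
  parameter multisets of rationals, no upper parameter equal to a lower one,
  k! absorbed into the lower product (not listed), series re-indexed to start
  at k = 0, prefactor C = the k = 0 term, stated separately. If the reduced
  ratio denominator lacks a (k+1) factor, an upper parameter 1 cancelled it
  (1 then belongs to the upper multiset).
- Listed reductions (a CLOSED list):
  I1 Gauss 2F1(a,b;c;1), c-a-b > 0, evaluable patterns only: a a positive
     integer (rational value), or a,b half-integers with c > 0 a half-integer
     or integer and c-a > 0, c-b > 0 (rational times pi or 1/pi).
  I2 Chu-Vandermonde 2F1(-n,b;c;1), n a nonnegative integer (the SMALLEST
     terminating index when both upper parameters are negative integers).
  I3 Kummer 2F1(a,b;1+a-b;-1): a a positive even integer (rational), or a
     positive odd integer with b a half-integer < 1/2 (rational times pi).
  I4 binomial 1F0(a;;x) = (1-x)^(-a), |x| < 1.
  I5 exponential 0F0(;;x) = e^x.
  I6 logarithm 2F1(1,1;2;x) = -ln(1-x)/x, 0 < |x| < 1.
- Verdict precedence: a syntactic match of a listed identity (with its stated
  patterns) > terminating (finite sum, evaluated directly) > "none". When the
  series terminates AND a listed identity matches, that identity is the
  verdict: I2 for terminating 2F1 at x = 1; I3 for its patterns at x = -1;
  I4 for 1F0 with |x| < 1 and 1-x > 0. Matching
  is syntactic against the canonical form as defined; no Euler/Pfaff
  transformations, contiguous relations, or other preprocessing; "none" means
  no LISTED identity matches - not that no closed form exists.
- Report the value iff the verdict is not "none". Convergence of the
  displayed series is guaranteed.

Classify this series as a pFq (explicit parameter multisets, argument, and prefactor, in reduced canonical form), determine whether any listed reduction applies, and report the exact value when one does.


Classification (C = \frac{3}{2}): 3F2 with upper {-\frac{3}{2}, \frac{1}{4}, 3}, lower {\frac{4}{5}, 2}, argument x = \frac{1}{3}. Verdict: none - at argument \frac{1}{3} the multisets {-\frac{3}{2}, \frac{1}{4}, 3} ; {\frac{4}{5}, 2} match no listed identity.

The tell: with t_0 = \frac{3}{2}, the product of the first k integers (C = 3/2, x = 1/3) is k!.
Step ratio: r(k) = \frac{1}{3} * (k-\frac{3}{2}) (k+\frac{1}{4}) (k+3) / [(k+\frac{4}{5}) (k+2) (k+1)] - rational in k. x = \frac{1}{3}; t_0 = \frac{3}{2}; negate the roots.


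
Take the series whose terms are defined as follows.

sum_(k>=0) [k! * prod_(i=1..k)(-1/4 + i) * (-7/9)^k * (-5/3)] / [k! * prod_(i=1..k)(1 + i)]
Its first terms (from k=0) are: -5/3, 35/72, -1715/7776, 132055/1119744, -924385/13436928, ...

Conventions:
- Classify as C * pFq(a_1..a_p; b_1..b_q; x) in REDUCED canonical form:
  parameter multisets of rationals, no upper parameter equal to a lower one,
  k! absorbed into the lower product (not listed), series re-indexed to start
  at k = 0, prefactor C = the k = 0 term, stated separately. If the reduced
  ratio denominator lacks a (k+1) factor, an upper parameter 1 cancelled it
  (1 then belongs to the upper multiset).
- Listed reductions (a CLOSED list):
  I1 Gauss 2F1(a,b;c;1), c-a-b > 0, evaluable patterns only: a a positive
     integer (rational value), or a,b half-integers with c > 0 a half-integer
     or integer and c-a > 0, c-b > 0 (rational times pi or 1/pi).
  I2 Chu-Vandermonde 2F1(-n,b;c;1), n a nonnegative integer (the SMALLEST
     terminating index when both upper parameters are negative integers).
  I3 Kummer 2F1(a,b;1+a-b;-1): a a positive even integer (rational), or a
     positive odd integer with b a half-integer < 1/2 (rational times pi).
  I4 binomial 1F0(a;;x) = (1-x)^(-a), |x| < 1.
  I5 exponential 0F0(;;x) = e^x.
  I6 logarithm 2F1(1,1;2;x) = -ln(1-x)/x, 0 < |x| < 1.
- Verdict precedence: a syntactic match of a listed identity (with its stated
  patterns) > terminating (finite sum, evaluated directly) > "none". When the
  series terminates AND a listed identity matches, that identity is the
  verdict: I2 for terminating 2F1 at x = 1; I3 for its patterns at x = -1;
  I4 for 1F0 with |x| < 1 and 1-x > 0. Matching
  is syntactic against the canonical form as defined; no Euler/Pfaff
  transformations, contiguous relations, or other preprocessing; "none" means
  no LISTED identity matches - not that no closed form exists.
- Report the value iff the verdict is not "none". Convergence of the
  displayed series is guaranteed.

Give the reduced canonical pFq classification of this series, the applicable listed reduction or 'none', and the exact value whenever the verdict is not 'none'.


Prefactor -5/3, argument -7/9: 2F1 with upper {3/4, 1} over lower {2}. Verdict: none. A 2F1 with upper {3/4, 1} fits none of I1-I6 at x = -7/9; the sum runs forever.

Key step: t_0 being -5/3, the factorial ratio (prefactor -5/3) (k+a-1)!/(a-1)! is a rising factorial (a)_k.
Consecutive-term ratio: r(k) = (-7/9) * (k+3/4) (k+1) / [(k+2) (k+1)] - rational; roots negated = parameters, x = (-7/9), C = -5/3.


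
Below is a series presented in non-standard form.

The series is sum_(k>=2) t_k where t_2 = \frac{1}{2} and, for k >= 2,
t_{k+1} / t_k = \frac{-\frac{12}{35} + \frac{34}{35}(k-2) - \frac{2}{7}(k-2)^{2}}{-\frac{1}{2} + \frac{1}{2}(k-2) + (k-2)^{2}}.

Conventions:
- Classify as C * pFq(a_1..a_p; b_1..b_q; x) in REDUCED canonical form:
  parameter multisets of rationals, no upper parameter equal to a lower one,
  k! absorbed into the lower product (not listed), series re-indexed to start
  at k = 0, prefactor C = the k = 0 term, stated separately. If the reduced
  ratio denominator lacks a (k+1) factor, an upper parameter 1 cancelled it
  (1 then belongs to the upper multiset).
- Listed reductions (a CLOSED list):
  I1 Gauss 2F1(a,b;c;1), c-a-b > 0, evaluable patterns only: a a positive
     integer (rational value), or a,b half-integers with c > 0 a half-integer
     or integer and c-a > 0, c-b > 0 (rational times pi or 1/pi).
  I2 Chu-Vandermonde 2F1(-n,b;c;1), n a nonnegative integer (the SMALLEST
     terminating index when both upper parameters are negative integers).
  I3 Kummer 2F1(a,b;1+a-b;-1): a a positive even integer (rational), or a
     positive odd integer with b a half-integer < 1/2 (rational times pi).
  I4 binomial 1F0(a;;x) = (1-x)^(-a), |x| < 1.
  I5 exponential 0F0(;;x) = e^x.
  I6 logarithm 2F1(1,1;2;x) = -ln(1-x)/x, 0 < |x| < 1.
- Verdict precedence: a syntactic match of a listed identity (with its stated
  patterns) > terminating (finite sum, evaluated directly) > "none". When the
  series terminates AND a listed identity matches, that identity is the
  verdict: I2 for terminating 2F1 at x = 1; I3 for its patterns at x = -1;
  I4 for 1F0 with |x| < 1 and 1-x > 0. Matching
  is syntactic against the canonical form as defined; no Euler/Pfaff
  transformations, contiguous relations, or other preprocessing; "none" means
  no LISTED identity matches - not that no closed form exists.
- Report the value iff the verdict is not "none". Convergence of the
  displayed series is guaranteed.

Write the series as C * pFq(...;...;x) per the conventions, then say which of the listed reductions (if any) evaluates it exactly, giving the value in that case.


Canonical form: C = \frac{1}{2} times 2F1 with upper {-3, -\frac{2}{5}}, lower {-\frac{1}{2}}, x = -\frac{2}{7}. Verdict: terminating - the sum ends at index 3 because -3 is a negative integer; exact evaluation follows. Value: \frac{83379}{85750}.

Structural cue: with t_0 = \frac{1}{2}, factor the ratio over Q (C = 1/2, x = -2/7): negated roots = parameters.
Adjacent-term ratio: r(k) = -\frac{2}{7} * (k-3) (k-\frac{2}{5}) / [(k-\frac{1}{2}) (k+1)] ; factor over Q: parameters, x = -\frac{2}{7}, and C = \frac{1}{2}.


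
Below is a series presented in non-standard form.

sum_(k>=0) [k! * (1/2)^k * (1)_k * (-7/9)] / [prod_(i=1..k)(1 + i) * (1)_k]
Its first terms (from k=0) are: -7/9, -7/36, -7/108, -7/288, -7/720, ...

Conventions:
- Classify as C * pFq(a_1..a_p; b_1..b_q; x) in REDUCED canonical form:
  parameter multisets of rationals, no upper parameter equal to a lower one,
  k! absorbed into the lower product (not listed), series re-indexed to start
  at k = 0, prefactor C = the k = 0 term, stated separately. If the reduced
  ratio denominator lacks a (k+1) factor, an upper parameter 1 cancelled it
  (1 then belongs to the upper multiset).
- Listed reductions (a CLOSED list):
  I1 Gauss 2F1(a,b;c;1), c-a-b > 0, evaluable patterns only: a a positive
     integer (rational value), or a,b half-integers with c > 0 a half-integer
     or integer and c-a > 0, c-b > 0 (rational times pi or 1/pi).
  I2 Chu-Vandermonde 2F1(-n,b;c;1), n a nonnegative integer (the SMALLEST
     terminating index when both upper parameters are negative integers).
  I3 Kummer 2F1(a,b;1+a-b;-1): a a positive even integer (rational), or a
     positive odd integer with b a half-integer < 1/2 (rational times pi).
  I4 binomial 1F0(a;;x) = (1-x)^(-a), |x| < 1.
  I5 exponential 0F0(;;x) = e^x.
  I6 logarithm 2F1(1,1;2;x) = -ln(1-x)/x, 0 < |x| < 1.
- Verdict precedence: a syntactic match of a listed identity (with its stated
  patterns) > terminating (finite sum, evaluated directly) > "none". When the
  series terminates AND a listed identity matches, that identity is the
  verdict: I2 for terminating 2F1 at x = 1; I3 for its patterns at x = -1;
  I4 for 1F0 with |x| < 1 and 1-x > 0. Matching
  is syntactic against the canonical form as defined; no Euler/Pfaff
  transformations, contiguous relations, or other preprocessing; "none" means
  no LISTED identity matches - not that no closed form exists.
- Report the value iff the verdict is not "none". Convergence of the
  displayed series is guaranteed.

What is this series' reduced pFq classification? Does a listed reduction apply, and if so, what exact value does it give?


First insight: with t_0 = -7/9, (1)_k (prefactor -7/9) is k! itself.
Consecutive-term ratio: r(k) = (1/2) * (k+1) (k+1) / [(k+2) (k+1)] - rational in k, leading ratio (1/2); with t_0 = -7/9, classification follows.

The series (x = 1/2) is 2F1: upper {1, 1}, lower {2}, prefactor -7/9. Verdict: the I6 logarithm reduction fires (the logarithm: parameters (1,1;2), x = 1/2). Its exact value is (14/9) * ln(1/2).
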